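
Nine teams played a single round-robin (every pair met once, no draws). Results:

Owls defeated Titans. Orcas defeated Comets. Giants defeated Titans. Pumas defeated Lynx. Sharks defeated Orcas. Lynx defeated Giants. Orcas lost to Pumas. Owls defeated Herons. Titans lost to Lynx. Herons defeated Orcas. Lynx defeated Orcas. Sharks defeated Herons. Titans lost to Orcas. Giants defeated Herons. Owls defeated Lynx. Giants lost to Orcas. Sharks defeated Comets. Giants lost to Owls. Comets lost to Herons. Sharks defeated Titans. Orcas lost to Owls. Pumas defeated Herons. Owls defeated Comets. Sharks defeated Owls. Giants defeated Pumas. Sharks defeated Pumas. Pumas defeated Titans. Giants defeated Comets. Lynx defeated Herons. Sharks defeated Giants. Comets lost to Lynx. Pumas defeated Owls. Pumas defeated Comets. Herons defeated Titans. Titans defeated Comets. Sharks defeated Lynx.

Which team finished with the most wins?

Sharks

Win totals: Comets 0, Sharks 8, Owls 6, Pumas 6, Orcas 3, Herons 3, Titans 1, Giants 4, Lynx 5.
Sharks leads with 8 wins (next highest: 6).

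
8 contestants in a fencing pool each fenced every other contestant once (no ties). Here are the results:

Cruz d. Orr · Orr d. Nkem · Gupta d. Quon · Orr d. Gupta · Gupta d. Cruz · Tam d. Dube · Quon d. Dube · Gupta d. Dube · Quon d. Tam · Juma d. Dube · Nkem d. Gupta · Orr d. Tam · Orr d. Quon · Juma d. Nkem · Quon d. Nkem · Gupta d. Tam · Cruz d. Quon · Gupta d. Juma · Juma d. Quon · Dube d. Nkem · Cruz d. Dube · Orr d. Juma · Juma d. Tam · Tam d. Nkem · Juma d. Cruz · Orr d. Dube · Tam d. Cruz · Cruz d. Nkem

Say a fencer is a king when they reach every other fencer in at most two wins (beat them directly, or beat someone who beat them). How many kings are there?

Orr reaches everyone (king).
Tam cannot reach Juma in two steps.
Juma reaches everyone (king).
Nkem cannot reach Orr in two steps.
Gupta reaches everyone (king).
Quon cannot reach Orr, Juma in two steps.
Dube cannot reach Orr, Tam, Juma, Quon, Cruz in two steps.
Cruz reaches everyone (king).
Kings: Orr, Juma, Gupta, Cruz — 4.

4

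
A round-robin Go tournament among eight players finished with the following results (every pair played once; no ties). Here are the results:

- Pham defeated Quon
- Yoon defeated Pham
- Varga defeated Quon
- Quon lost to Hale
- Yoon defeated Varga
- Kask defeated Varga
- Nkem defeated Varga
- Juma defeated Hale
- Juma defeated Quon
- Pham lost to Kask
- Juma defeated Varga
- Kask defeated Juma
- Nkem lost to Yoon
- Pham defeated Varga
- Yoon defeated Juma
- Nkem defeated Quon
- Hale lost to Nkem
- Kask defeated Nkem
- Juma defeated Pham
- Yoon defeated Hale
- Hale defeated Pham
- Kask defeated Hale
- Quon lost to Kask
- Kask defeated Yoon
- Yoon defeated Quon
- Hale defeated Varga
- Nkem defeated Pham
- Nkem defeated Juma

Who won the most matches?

Kask

Win totals: Yoon 6, Nkem 5, Kask 7, Varga 1, Juma 4, Quon 0, Hale 3, Pham 2.
Kask leads with 7 wins (next highest: 6).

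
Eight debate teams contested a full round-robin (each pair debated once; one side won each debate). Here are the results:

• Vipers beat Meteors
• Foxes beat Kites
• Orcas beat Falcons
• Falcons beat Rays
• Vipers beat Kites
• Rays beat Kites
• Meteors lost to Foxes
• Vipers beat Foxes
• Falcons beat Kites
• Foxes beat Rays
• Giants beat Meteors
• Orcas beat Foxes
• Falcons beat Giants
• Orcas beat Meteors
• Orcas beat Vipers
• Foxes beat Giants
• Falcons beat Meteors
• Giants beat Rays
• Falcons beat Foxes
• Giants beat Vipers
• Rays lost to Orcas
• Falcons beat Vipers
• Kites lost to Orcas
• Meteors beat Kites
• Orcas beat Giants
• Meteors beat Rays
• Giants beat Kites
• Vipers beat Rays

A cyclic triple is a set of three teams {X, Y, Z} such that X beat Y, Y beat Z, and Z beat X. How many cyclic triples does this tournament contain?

1

Win totals: Meteors 2, Vipers 4, Rays 1, Foxes 4, Falcons 6, Giants 4, Kites 0, Orcas 7.
A team with w wins dominates both others in C(w,2) triples; summing gives 1 + 6 + 0 + 6 + 15 + 6 + 0 + 21 = 55 transitive triples.
Total triples C(8,3) = 56, so cyclic triples = 56 − 55 = 1.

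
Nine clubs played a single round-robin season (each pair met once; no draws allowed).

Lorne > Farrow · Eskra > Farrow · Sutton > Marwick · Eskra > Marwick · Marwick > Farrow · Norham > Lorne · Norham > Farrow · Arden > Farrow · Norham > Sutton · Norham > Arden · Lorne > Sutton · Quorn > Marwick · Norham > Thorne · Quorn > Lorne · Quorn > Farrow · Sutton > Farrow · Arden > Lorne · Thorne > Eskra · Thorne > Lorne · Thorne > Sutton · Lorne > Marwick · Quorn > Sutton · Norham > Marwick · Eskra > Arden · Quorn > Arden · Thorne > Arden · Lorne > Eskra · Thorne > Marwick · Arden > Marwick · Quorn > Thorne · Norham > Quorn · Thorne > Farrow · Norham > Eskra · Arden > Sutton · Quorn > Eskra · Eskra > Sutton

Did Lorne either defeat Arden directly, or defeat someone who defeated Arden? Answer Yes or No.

Yes

Lorne did not beat Arden directly.
Lorne beat Sutton, Farrow, Eskra, Marwick. Of those, Eskra beat Arden.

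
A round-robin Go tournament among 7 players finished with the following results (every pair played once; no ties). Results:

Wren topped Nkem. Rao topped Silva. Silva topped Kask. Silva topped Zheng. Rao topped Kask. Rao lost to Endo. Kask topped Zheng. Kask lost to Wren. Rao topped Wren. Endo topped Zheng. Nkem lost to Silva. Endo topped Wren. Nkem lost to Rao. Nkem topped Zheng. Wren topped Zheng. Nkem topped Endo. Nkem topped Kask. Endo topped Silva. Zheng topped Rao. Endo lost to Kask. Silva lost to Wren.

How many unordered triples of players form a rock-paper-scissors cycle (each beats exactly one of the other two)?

Win totals: Endo 4, Kask 2, Zheng 1, Silva 3, Rao 4, Wren 4, Nkem 3.
A player with w wins dominates both others in C(w,2) triples; summing gives 6 + 1 + 0 + 3 + 6 + 6 + 3 = 25 transitive triples.
Total triples C(7,3) = 35, so cyclic triples = 35 − 25 = 10.

10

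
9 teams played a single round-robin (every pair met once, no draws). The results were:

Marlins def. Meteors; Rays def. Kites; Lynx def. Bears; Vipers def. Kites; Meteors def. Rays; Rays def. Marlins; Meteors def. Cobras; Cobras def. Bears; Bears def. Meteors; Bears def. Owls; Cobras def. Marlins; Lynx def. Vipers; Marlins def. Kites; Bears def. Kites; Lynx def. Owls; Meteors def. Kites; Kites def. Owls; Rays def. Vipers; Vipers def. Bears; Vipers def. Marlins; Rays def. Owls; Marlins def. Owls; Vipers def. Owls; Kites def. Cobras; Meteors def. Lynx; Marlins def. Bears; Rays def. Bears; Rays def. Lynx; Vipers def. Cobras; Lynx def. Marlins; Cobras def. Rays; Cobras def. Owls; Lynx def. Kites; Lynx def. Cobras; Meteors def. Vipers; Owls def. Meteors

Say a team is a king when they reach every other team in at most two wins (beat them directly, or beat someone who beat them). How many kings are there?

Owls cannot reach Bears, Marlins in two steps.
Bears cannot reach Marlins in two steps.
Cobras reaches everyone (king).
Kites cannot reach Lynx, Vipers in two steps.
Lynx reaches everyone (king).
Vipers cannot reach Lynx in two steps.
Marlins reaches everyone (king).
Meteors reaches everyone (king).
Rays reaches everyone (king).
Kings: Cobras, Lynx, Marlins, Meteors, Rays — 5.

5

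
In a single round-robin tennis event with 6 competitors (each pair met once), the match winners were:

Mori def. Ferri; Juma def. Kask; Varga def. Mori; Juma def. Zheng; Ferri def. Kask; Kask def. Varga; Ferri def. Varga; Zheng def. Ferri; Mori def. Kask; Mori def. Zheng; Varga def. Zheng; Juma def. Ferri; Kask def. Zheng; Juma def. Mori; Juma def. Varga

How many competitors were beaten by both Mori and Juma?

Mori beat: Kask, Ferri, Zheng.
Juma beat: Kask, Mori, Ferri, Varga, Zheng.
Both beat: Kask, Ferri, Zheng — 3.

3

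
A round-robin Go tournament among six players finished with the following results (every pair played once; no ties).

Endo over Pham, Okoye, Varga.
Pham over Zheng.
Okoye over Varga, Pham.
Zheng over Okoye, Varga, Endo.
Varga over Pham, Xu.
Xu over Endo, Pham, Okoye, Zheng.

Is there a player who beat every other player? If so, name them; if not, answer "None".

None

Highest win total is Xu with 4 (out of 5 possible).
Xu lost to Varga, so no player went undefeated.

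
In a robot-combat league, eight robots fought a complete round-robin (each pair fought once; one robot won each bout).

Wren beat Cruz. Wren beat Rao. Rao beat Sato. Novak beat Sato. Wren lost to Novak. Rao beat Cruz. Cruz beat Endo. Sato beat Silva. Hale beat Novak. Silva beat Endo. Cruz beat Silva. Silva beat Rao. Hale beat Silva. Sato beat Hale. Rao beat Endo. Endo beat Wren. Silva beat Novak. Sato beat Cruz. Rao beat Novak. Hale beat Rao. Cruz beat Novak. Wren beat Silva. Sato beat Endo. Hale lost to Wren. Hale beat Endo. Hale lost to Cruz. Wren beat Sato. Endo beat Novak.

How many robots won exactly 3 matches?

1

Win totals: Hale 4, Wren 5, Cruz 4, Sato 4, Silva 3, Novak 2, Endo 2, Rao 4.
Exactly 3: Silva — 1 robot.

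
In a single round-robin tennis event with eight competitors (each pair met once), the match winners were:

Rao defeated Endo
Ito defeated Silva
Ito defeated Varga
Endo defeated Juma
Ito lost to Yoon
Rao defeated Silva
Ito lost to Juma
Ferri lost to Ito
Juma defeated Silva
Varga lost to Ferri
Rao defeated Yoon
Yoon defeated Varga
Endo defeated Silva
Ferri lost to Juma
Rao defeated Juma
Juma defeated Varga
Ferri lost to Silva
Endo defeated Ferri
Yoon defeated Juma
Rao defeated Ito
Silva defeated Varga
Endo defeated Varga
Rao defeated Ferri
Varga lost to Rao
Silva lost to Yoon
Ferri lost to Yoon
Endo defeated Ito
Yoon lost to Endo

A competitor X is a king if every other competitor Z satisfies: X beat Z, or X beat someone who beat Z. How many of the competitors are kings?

Rao reaches everyone (king).
Juma cannot reach Rao, Yoon, Endo in two steps.
Varga cannot reach Rao, Juma, Yoon, Ferri, Ito, Endo, Silva in two steps.
Yoon cannot reach Rao, Endo in two steps.
Ferri cannot reach Rao, Juma, Yoon, Ito, Endo, Silva in two steps.
Ito cannot reach Rao, Juma, Yoon, Endo in two steps.
Endo cannot reach Rao in two steps.
Silva cannot reach Rao, Juma, Yoon, Ito, Endo in two steps.
Kings: Rao — 1.

1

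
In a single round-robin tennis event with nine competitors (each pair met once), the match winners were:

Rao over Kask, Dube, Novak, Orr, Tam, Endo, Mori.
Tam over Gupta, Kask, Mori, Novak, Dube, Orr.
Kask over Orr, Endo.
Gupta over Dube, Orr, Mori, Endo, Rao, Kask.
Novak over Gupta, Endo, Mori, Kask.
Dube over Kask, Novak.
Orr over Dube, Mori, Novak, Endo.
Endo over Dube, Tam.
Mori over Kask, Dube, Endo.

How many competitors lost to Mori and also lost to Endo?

Mori beat: Dube, Kask, Endo.
Endo beat: Dube, Tam.
Both beat: Dube — 1.

1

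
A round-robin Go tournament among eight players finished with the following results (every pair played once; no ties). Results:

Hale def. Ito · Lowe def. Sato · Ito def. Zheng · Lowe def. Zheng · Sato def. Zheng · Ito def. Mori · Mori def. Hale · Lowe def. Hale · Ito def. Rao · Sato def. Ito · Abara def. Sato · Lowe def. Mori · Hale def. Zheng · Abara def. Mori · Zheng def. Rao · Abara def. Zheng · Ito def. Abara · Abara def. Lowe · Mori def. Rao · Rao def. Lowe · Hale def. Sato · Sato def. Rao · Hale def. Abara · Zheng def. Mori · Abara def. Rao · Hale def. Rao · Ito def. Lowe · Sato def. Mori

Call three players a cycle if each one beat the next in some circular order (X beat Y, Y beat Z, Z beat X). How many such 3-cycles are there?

12

Win totals: Zheng 2, Abara 5, Lowe 4, Sato 4, Rao 1, Mori 2, Ito 5, Hale 5.
A player with w wins dominates both others in C(w,2) triples; summing gives 1 + 10 + 6 + 6 + 0 + 1 + 10 + 10 = 44 transitive triples.
Total triples C(8,3) = 56, so cyclic triples = 56 − 44 = 12.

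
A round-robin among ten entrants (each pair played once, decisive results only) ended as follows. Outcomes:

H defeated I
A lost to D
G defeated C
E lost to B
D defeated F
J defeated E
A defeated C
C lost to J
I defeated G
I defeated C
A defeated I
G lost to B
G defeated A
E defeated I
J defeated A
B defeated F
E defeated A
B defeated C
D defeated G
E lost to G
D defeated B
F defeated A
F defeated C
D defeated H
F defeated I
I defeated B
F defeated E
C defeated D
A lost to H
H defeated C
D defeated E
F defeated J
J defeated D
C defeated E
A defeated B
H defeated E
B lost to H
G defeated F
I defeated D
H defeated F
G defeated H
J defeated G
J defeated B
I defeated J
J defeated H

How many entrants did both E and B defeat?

E beat: A, I.
B beat: C, E, F, G.
No one was beaten by both.

0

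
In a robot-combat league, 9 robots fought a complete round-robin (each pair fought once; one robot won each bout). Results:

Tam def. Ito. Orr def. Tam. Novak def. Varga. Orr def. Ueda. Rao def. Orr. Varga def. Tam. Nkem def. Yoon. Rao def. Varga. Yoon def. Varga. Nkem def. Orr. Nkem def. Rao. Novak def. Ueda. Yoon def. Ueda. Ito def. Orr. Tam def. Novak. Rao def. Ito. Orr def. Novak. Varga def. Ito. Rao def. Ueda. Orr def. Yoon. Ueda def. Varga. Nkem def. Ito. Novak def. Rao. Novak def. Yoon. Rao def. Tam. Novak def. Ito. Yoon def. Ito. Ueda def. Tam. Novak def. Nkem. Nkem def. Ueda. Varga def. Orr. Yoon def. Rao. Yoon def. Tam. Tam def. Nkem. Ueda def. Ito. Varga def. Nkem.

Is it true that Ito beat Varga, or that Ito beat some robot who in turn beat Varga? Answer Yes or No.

No

Ito did not beat Varga directly.
Ito beat Orr, but each of them lost to Varga. No two-step path.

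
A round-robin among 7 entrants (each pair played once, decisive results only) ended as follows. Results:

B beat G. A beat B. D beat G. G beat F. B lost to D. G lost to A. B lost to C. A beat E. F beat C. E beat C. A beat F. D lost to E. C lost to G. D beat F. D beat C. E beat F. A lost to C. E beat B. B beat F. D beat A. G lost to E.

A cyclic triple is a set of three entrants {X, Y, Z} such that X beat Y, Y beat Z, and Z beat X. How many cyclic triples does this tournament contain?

6

Win totals: A 4, B 2, C 2, D 5, E 5, F 1, G 2.
An entrant with w wins dominates both others in C(w,2) triples; summing gives 6 + 1 + 1 + 10 + 10 + 0 + 1 = 29 transitive triples.
Total triples C(7,3) = 35, so cyclic triples = 35 − 29 = 6.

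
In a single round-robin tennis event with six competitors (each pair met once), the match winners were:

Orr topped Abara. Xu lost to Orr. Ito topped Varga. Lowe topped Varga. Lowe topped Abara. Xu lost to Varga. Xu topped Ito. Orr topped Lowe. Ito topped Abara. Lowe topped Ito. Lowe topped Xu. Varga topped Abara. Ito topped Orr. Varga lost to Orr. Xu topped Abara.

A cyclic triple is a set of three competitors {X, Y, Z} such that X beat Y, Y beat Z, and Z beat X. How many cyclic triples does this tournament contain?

Win totals: Ito 3, Abara 0, Lowe 4, Xu 2, Orr 4, Varga 2.
A competitor with w wins dominates both others in C(w,2) triples; summing gives 3 + 0 + 6 + 1 + 6 + 1 = 17 transitive triples.
Total triples C(6,3) = 20, so cyclic triples = 20 − 17 = 3.

3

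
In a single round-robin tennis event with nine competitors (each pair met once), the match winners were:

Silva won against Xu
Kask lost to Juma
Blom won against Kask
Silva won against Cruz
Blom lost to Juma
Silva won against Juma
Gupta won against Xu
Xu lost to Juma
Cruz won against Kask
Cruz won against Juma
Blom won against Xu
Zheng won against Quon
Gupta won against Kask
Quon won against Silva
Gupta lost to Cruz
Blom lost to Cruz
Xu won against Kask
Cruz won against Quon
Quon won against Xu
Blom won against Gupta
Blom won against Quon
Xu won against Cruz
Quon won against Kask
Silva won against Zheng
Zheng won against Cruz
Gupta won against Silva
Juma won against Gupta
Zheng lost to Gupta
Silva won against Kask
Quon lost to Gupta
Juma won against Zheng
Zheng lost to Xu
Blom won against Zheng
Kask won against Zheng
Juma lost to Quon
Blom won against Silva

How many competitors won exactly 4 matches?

Win totals: Quon 4, Gupta 5, Kask 1, Blom 6, Zheng 2, Silva 5, Cruz 5, Juma 5, Xu 3.
Exactly 4: Quon — 1 competitor.

1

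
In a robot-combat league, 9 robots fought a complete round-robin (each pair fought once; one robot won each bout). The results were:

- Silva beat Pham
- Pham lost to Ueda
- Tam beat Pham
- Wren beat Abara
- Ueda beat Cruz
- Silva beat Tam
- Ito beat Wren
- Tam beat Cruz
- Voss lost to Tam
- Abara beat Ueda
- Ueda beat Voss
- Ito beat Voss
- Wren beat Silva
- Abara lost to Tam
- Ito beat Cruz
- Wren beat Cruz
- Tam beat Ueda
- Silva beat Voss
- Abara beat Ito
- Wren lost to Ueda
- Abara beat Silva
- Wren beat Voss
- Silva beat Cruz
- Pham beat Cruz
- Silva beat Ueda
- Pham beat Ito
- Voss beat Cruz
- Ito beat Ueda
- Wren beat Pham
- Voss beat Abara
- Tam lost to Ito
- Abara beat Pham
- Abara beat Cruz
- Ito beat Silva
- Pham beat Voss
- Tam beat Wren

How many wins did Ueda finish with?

4

Ueda's results: beat Voss, Pham, Wren, Cruz; lost to Abara, Tam, Ito, Silva.
That is 4 wins.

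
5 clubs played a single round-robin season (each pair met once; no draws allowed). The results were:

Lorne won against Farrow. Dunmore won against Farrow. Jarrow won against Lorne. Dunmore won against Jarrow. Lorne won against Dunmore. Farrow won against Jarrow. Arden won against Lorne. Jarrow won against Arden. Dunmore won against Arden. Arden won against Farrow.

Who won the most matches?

Win totals: Arden 2, Jarrow 2, Lorne 2, Farrow 1, Dunmore 3.
Dunmore leads with 3 wins (next highest: 2).

Dunmore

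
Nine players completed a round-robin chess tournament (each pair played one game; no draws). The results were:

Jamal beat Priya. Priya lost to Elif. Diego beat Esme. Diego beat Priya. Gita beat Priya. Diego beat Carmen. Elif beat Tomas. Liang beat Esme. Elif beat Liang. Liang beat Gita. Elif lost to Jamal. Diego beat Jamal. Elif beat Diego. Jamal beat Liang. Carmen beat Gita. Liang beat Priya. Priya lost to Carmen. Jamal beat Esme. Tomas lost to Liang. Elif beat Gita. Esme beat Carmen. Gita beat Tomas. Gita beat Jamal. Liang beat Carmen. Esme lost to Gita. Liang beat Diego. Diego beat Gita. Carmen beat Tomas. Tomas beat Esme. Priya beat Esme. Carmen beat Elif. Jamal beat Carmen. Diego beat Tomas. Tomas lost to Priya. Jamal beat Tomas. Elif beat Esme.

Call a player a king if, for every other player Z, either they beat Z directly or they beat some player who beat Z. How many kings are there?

Elif reaches everyone (king).
Diego reaches everyone (king).
Gita cannot reach Diego in two steps.
Priya cannot reach Elif, Diego, Gita, Liang, Jamal in two steps.
Esme cannot reach Diego, Liang, Jamal in two steps.
Liang reaches everyone (king).
Carmen reaches everyone (king).
Tomas cannot reach Elif, Diego, Gita, Priya, Liang, Jamal in two steps.
Jamal reaches everyone (king).
Kings: Elif, Diego, Liang, Carmen, Jamal — 5.

5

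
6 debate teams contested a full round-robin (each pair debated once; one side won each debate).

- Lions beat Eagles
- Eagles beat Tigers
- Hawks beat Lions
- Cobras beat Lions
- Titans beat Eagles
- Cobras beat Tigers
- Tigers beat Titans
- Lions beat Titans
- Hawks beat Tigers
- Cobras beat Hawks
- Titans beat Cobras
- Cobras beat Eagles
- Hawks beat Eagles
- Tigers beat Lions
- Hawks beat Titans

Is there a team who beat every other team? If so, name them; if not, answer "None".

Highest win total is Hawks with 4 (out of 5 possible).
Hawks lost to Cobras, so no team went undefeated.

None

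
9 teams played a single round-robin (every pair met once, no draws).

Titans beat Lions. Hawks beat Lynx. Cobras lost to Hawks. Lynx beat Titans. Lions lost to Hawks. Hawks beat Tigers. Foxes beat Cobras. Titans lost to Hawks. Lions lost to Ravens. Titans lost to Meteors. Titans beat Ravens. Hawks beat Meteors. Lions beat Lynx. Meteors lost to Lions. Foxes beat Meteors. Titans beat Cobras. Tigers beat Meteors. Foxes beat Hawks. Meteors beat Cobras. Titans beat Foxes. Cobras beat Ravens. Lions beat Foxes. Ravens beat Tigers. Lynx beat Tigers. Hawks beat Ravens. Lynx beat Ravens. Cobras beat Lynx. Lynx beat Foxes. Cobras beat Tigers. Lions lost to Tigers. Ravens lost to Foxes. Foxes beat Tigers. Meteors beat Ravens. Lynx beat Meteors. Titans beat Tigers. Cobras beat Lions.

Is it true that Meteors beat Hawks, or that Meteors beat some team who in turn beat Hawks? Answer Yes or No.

Meteors did not beat Hawks directly.
Meteors beat Cobras, Titans, Ravens, but each of them lost to Hawks. No two-step path.

No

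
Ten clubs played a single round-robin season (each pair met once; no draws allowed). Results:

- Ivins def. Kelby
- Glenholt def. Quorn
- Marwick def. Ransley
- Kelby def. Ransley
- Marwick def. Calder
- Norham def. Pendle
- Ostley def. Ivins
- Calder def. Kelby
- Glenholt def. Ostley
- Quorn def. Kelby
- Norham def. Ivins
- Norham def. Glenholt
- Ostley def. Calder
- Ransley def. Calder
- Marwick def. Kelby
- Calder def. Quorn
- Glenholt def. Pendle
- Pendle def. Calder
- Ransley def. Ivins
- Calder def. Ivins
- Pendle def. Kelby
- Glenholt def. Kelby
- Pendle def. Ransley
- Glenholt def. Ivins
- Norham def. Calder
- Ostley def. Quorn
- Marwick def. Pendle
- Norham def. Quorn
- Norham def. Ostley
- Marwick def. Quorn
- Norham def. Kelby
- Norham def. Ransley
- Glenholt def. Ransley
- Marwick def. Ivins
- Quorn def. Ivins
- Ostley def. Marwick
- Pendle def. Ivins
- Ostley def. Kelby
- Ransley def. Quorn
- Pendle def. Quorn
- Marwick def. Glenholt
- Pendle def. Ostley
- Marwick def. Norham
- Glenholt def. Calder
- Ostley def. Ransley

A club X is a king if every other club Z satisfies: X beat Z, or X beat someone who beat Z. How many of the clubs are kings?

3

Pendle cannot reach Norham, Glenholt in two steps.
Ransley cannot reach Pendle, Ostley, Norham, Marwick, Glenholt in two steps.
Kelby cannot reach Pendle, Ostley, Norham, Marwick, Glenholt in two steps.
Ostley reaches everyone (king).
Ivins cannot reach Pendle, Ostley, Norham, Quorn, Marwick, Glenholt, Calder in two steps.
Norham reaches everyone (king).
Quorn cannot reach Pendle, Ostley, Norham, Marwick, Glenholt, Calder in two steps.
Marwick reaches everyone (king).
Glenholt cannot reach Norham in two steps.
Calder cannot reach Pendle, Ostley, Norham, Marwick, Glenholt in two steps.
Kings: Ostley, Norham, Marwick — 3.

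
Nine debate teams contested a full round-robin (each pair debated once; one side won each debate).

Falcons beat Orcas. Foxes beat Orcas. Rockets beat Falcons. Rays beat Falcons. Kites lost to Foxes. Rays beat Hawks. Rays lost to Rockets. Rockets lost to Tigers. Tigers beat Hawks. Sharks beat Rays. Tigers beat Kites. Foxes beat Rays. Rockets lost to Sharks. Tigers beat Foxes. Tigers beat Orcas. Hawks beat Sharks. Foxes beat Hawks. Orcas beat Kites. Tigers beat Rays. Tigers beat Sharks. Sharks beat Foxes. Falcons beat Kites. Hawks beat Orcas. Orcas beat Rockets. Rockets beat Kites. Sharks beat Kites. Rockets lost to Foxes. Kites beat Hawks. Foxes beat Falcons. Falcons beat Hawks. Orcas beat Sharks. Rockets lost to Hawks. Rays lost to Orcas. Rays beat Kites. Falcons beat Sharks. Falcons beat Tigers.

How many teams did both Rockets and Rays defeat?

Rockets beat: Kites, Falcons, Rays.
Rays beat: Kites, Falcons, Hawks.
Both beat: Kites, Falcons — 2.

2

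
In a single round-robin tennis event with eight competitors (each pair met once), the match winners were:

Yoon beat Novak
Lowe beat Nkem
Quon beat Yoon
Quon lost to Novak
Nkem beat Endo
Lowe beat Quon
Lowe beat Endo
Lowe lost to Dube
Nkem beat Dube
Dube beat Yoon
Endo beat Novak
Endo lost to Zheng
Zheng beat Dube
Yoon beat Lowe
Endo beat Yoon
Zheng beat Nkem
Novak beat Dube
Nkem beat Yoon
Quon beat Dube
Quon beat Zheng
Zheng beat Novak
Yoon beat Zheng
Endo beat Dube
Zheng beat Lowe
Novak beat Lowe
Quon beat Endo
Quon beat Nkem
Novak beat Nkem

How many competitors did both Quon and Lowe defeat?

2

Quon beat: Yoon, Zheng, Nkem, Dube, Endo.
Lowe beat: Quon, Nkem, Endo.
Both beat: Nkem, Endo — 2.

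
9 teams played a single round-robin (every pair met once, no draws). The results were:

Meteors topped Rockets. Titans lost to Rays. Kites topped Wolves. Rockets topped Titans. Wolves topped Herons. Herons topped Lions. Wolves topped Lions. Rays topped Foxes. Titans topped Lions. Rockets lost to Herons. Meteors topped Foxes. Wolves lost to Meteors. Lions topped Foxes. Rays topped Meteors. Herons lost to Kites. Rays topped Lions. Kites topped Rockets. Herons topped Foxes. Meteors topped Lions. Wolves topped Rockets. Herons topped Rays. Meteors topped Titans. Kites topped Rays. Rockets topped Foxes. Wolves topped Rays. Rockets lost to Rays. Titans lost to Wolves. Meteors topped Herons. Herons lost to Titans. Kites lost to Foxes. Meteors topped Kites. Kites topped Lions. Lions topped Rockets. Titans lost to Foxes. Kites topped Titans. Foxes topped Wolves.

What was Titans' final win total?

Titans' results: beat Lions, Herons; lost to Foxes, Rockets, Wolves, Kites, Meteors, Rays.
That is 2 wins.

2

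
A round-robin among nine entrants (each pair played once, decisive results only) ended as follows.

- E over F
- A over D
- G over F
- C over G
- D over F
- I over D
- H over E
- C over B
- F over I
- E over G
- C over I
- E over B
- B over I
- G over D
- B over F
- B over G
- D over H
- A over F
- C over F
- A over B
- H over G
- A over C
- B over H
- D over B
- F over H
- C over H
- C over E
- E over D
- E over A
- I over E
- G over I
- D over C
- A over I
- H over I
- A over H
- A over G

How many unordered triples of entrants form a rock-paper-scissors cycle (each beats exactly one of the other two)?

18

Win totals: A 7, B 4, C 6, D 4, E 5, F 2, G 3, H 3, I 2.
An entrant with w wins dominates both others in C(w,2) triples; summing gives 21 + 6 + 15 + 6 + 10 + 1 + 3 + 3 + 1 = 66 transitive triples.
Total triples C(9,3) = 84, so cyclic triples = 84 − 66 = 18.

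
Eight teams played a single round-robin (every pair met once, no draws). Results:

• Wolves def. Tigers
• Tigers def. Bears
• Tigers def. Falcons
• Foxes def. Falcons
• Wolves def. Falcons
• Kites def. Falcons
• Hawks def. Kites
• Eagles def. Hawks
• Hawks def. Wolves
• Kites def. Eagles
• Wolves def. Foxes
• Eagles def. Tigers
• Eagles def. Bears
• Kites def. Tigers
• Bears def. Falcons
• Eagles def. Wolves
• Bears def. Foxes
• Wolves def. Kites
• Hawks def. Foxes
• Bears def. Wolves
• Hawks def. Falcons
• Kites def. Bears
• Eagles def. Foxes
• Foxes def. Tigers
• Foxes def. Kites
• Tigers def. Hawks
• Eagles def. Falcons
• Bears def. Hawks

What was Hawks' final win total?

Hawks' results: beat Foxes, Falcons, Wolves, Kites; lost to Tigers, Bears, Eagles.
That is 4 wins.

4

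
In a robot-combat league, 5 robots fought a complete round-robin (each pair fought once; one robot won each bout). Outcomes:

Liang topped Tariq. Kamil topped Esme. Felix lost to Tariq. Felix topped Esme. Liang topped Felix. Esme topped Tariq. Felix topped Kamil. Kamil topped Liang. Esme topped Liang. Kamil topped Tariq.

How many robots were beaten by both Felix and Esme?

0

Felix beat: Kamil, Esme.
Esme beat: Liang, Tariq.
No one was beaten by both.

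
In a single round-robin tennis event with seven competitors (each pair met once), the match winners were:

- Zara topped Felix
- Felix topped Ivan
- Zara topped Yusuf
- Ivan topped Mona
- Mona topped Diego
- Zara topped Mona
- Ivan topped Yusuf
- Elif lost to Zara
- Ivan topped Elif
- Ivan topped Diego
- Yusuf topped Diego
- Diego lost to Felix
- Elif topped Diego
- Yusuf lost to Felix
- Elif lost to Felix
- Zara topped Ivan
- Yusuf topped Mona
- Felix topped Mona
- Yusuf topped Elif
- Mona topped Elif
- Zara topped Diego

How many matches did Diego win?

Diego's results: beat no one; lost to Mona, Felix, Yusuf, Ivan, Elif, Zara.
That is 0 wins.

0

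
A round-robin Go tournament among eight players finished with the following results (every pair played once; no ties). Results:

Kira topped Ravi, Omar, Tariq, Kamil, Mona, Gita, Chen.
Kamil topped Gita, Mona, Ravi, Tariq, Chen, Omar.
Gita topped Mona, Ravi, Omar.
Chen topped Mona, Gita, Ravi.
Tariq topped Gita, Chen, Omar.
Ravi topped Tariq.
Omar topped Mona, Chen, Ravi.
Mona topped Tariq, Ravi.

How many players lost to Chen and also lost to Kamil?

Chen beat: Mona, Ravi, Gita.
Kamil beat: Tariq, Omar, Mona, Ravi, Gita, Chen.
Both beat: Mona, Ravi, Gita — 3.

3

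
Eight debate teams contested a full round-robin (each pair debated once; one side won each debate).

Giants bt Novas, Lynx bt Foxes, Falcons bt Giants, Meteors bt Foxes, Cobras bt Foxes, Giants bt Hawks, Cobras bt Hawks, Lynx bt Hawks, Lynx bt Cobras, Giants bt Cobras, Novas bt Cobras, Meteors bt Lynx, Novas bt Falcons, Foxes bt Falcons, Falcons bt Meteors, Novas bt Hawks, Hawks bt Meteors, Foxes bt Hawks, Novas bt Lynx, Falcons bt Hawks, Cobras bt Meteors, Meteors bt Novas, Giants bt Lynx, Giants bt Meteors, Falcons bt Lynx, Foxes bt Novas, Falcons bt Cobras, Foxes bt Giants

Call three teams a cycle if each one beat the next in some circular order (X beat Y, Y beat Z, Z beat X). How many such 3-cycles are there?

Win totals: Falcons 5, Foxes 4, Meteors 3, Hawks 1, Cobras 3, Giants 5, Lynx 3, Novas 4.
A team with w wins dominates both others in C(w,2) triples; summing gives 10 + 6 + 3 + 0 + 3 + 10 + 3 + 6 = 41 transitive triples.
Total triples C(8,3) = 56, so cyclic triples = 56 − 41 = 15.

15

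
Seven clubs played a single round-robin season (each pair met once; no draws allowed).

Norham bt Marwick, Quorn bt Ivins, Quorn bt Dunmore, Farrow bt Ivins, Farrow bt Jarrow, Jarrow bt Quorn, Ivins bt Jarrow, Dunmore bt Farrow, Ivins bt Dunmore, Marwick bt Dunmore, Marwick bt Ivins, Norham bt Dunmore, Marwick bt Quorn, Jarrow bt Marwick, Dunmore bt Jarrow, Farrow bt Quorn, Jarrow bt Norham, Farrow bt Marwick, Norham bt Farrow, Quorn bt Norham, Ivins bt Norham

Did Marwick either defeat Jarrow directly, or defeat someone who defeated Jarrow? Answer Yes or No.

Yes

Marwick did not beat Jarrow directly.
Marwick beat Quorn, Ivins, Dunmore. Of those, Ivins beat Jarrow.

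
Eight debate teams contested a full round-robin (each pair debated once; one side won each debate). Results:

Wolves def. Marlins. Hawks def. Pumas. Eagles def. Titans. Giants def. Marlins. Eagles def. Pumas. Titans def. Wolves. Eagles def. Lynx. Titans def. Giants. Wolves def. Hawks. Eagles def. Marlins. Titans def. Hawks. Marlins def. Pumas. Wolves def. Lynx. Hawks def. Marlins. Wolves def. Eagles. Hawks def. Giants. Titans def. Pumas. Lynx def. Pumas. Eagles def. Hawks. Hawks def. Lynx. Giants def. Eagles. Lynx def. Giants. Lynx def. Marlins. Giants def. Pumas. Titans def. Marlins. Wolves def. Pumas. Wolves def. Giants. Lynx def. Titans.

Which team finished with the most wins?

Wolves

Win totals: Giants 3, Wolves 6, Marlins 1, Hawks 4, Lynx 4, Pumas 0, Titans 5, Eagles 5.
Wolves leads with 6 wins (next highest: 5).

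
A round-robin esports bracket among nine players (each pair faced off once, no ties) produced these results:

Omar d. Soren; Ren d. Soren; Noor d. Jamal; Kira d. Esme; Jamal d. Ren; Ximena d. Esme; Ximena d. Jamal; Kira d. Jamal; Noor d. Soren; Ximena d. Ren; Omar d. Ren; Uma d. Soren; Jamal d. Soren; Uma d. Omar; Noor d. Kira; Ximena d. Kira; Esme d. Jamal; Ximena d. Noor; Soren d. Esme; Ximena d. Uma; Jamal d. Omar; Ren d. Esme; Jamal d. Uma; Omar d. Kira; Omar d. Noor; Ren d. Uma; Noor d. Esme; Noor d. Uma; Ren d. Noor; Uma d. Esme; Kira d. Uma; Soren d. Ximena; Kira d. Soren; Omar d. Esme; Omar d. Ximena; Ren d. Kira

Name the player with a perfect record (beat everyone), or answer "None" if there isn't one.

None

Highest win total is Ximena with 6 (out of 8 possible).
Ximena lost to Omar, Soren, so no player went undefeated.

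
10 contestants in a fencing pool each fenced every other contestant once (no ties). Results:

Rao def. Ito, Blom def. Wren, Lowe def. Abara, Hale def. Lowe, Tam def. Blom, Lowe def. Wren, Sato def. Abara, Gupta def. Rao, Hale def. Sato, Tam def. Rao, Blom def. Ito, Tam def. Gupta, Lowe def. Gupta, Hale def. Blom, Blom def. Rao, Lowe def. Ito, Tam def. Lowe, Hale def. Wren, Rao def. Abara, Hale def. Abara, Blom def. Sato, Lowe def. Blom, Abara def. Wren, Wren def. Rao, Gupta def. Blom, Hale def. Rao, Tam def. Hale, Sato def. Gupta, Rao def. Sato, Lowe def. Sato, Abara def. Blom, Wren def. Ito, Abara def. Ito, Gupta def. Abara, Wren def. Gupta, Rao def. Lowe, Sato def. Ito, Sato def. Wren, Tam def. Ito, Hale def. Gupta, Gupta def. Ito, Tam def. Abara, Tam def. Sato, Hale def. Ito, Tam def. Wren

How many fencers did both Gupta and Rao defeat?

2

Gupta beat: Abara, Blom, Ito, Rao.
Rao beat: Lowe, Abara, Ito, Sato.
Both beat: Abara, Ito — 2.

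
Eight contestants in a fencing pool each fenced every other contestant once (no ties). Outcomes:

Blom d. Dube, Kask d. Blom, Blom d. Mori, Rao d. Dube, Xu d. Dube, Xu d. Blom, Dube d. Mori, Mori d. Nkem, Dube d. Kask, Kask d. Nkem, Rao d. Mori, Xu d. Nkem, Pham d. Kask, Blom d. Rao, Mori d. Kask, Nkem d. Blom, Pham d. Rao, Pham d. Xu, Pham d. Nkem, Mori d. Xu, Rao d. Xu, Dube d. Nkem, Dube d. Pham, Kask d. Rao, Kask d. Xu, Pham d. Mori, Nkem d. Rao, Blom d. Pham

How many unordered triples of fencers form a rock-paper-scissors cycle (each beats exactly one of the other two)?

18

Win totals: Blom 4, Mori 3, Xu 3, Dube 4, Kask 4, Rao 3, Pham 5, Nkem 2.
A fencer with w wins dominates both others in C(w,2) triples; summing gives 6 + 3 + 3 + 6 + 6 + 3 + 10 + 1 = 38 transitive triples.
Total triples C(8,3) = 56, so cyclic triples = 56 − 38 = 18.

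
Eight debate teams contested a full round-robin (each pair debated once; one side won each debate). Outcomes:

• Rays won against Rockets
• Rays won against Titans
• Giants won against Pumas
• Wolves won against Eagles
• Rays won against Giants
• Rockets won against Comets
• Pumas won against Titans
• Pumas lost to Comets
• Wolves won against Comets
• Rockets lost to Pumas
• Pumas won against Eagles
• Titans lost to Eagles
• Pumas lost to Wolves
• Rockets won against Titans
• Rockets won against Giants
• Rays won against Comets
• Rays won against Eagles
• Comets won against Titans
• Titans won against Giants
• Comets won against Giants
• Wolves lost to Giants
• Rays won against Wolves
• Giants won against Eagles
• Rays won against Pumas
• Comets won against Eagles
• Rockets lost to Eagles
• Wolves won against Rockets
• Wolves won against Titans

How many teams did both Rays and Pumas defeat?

3

Rays beat: Wolves, Giants, Titans, Comets, Rockets, Eagles, Pumas.
Pumas beat: Titans, Rockets, Eagles.
Both beat: Titans, Rockets, Eagles — 3.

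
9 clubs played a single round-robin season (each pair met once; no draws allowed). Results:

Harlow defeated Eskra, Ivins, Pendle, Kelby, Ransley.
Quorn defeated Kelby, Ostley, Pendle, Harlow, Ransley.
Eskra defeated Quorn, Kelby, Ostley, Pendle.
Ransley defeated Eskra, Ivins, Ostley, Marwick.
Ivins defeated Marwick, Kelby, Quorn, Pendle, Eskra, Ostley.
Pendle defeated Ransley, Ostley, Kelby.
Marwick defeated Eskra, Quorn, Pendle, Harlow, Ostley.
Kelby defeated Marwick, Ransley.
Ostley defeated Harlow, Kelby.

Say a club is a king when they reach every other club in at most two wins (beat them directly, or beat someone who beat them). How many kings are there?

6

Harlow reaches everyone (king).
Ostley cannot reach Quorn in two steps.
Eskra cannot reach Ivins in two steps.
Marwick reaches everyone (king).
Ransley reaches everyone (king).
Ivins reaches everyone (king).
Quorn reaches everyone (king).
Kelby reaches everyone (king).
Pendle cannot reach Quorn in two steps.
Kings: Harlow, Marwick, Ransley, Ivins, Quorn, Kelby — 6.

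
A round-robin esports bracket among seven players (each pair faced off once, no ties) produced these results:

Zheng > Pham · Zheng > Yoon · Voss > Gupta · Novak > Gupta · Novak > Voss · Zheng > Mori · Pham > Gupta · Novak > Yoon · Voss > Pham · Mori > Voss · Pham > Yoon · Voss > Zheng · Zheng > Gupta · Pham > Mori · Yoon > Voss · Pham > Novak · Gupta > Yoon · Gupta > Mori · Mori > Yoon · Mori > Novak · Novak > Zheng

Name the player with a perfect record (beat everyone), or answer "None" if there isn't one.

Highest win total is Zheng with 4 (out of 6 possible).
Zheng lost to Voss, Novak, so no player went undefeated.

None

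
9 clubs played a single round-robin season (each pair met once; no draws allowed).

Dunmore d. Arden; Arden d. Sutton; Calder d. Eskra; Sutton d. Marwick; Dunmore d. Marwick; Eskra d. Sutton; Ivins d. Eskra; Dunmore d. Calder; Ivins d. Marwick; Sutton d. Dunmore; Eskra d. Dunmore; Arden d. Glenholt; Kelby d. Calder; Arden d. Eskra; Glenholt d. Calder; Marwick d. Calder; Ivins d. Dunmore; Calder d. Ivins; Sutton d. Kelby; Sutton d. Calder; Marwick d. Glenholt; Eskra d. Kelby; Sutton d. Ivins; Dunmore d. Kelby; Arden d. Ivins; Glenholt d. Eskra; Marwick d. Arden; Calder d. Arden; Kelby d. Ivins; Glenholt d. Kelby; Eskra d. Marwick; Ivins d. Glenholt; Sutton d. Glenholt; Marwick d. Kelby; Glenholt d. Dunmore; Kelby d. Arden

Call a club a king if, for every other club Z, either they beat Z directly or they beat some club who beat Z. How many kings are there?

Arden reaches everyone (king).
Sutton reaches everyone (king).
Calder reaches everyone (king).
Glenholt reaches everyone (king).
Dunmore reaches everyone (king).
Eskra reaches everyone (king).
Kelby reaches everyone (king).
Marwick reaches everyone (king).
Ivins reaches everyone (king).
Kings: Arden, Sutton, Calder, Glenholt, Dunmore, Eskra, Kelby, Marwick, Ivins — 9.

9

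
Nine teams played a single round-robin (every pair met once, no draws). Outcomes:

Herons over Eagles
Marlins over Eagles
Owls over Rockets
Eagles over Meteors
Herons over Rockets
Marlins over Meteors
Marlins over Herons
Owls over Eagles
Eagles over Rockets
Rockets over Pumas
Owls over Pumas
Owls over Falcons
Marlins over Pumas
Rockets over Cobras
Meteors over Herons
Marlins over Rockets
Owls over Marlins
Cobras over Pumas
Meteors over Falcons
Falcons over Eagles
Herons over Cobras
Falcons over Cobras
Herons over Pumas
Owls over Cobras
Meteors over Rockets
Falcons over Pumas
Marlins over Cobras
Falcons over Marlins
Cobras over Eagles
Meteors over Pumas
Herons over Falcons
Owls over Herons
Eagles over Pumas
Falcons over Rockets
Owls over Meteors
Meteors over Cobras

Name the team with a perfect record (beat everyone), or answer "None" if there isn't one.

Owls

Owls has 8 wins out of 8 opponents — a perfect record.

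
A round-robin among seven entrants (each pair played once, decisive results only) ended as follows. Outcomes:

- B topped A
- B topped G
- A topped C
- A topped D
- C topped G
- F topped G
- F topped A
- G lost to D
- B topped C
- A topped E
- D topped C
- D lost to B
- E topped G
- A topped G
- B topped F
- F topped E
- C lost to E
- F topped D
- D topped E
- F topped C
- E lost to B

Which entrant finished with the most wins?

B

Win totals: A 4, B 6, C 1, D 3, E 2, F 5, G 0.
B leads with 6 wins (next highest: 5).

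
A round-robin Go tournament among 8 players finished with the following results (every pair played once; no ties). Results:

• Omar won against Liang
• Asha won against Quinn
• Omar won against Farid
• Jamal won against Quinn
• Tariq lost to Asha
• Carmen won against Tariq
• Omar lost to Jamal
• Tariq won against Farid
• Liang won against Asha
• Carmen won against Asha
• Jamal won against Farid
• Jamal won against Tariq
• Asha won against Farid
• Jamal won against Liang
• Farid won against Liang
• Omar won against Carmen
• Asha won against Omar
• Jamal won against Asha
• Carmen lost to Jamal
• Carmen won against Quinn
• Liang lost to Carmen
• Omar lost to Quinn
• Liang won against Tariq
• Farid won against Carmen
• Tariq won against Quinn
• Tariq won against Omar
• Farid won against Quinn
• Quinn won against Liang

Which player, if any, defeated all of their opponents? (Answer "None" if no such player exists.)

Jamal

Jamal has 7 wins out of 7 opponents — a perfect record.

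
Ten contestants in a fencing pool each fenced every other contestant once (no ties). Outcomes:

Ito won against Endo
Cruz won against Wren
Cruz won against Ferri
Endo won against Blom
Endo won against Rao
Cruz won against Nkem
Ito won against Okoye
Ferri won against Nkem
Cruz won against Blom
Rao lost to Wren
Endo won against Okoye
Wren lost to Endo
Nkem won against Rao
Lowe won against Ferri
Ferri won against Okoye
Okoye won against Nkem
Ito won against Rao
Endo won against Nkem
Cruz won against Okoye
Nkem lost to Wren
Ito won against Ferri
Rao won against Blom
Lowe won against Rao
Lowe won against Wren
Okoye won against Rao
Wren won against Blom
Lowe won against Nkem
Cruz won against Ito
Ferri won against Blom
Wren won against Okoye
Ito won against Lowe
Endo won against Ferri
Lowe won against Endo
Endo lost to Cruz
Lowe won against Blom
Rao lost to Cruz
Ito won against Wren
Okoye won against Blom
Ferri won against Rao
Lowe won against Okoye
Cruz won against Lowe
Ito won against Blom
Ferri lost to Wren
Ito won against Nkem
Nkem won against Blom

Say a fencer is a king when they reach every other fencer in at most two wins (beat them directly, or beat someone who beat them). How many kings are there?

Okoye cannot reach Lowe, Ito, Cruz, Wren, Ferri, Endo in two steps.
Lowe cannot reach Ito, Cruz in two steps.
Blom cannot reach Okoye, Lowe, Ito, Nkem, Cruz, Wren, Ferri, Rao, Endo in two steps.
Ito cannot reach Cruz in two steps.
Nkem cannot reach Okoye, Lowe, Ito, Cruz, Wren, Ferri, Endo in two steps.
Cruz reaches everyone (king).
Wren cannot reach Lowe, Ito, Cruz, Endo in two steps.
Ferri cannot reach Lowe, Ito, Cruz, Wren, Endo in two steps.
Rao cannot reach Okoye, Lowe, Ito, Nkem, Cruz, Wren, Ferri, Endo in two steps.
Endo cannot reach Lowe, Ito, Cruz in two steps.
Kings: Cruz — 1.

1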